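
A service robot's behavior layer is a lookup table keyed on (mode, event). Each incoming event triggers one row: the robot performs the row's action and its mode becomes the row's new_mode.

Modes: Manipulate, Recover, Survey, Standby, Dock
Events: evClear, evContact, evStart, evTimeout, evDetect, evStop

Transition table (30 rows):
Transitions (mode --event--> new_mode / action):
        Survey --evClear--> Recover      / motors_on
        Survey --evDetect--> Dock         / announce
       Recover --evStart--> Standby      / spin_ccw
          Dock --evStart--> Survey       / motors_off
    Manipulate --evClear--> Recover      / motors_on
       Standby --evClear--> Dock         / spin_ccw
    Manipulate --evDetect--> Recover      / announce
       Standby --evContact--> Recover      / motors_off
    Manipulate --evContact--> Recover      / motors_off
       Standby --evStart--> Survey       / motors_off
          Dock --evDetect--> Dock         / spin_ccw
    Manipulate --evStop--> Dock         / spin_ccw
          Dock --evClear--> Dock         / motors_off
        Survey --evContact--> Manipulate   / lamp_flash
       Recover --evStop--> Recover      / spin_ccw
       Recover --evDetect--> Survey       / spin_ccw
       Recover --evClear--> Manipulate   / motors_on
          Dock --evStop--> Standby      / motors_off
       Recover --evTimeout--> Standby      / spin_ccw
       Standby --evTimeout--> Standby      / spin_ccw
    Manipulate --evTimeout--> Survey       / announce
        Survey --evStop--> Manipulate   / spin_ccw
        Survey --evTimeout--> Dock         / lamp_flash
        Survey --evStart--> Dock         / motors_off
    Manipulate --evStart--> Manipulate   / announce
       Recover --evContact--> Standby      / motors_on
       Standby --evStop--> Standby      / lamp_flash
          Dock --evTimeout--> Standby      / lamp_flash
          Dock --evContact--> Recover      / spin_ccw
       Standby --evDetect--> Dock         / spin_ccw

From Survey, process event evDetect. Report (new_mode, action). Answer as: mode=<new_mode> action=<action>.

current mode = Survey; filter table to that mode:
  (Survey, evClear) → (Recover, motors_on)
  (Survey, evDetect) → (Dock, announce)  ← event matches
  (Survey, evContact) → (Manipulate, lamp_flash)
  (Survey, evStop) → (Manipulate, spin_ccw)
  (Survey, evTimeout) → (Dock, lamp_flash)
  (Survey, evStart) → (Dock, motors_off)
event = evDetect selects (Dock, announce)

mode=Dock action=announce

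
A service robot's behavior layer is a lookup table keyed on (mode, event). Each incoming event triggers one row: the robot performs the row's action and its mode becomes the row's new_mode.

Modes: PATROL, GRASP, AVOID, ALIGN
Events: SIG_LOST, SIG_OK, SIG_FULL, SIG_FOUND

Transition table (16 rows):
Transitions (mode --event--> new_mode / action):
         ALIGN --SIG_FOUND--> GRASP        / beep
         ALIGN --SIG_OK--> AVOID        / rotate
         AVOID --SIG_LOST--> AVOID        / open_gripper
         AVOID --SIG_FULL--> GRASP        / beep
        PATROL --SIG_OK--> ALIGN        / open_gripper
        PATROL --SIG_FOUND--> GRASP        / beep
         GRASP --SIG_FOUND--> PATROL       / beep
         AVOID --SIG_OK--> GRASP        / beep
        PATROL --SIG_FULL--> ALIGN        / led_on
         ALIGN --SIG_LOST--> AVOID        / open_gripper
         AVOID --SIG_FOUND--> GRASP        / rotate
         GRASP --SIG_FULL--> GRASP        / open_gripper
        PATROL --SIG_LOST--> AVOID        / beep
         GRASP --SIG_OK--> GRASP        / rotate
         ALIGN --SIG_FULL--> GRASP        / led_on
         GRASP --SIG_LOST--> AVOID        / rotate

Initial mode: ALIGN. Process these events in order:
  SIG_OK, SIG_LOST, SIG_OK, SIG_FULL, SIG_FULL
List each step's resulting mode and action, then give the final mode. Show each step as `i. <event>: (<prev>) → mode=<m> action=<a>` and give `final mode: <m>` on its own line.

1. SIG_OK: (ALIGN) → mode=AVOID action=rotate
2. SIG_LOST: (AVOID) → mode=AVOID action=open_gripper
3. SIG_OK: (AVOID) → mode=GRASP action=beep
4. SIG_FULL: (GRASP) → mode=GRASP action=open_gripper
5. SIG_FULL: (GRASP) → mode=GRASP action=open_gripper

final mode: GRASP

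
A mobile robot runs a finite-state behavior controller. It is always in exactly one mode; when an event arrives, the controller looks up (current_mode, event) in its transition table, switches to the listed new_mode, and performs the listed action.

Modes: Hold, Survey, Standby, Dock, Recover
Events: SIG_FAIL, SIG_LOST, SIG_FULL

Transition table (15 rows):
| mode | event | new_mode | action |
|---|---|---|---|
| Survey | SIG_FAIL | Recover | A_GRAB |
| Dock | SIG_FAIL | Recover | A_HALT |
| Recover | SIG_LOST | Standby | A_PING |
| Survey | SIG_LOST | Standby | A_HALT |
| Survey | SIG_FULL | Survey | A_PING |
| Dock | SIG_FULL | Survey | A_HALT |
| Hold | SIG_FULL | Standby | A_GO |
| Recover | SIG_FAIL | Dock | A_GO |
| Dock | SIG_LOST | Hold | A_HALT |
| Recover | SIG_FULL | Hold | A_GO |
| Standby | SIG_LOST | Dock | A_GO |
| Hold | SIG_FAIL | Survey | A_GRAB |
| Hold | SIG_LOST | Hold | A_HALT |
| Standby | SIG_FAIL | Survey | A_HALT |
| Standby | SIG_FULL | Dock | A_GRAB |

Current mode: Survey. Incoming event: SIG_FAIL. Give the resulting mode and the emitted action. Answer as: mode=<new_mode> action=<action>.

current mode = Survey; filter table to that mode:
  (Survey, SIG_FAIL) → (Recover, A_GRAB)  ← event matches
  (Survey, SIG_LOST) → (Standby, A_HALT)
  (Survey, SIG_FULL) → (Survey, A_PING)
event = SIG_FAIL selects (Recover, A_GRAB)

mode=Recover action=A_GRAB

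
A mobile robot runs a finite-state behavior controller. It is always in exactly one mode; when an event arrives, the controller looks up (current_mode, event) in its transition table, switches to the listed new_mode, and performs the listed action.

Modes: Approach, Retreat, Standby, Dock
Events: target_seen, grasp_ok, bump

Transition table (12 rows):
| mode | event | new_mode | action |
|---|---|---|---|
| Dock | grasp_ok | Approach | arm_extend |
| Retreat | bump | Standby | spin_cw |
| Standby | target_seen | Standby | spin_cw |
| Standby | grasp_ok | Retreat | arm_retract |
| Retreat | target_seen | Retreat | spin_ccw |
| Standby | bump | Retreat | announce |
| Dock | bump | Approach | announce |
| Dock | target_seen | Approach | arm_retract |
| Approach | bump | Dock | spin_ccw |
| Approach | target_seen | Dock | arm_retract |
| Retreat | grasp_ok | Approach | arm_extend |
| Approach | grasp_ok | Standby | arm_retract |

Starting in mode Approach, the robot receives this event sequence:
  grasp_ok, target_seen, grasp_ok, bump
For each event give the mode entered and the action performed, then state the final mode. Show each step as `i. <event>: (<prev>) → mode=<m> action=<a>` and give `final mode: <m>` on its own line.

final mode: Standby

1. grasp_ok: (Approach) → mode=Standby action=arm_retract
2. target_seen: (Standby) → mode=Standby action=spin_cw
3. grasp_ok: (Standby) → mode=Retreat action=arm_retract
4. bump: (Retreat) → mode=Standby action=spin_cw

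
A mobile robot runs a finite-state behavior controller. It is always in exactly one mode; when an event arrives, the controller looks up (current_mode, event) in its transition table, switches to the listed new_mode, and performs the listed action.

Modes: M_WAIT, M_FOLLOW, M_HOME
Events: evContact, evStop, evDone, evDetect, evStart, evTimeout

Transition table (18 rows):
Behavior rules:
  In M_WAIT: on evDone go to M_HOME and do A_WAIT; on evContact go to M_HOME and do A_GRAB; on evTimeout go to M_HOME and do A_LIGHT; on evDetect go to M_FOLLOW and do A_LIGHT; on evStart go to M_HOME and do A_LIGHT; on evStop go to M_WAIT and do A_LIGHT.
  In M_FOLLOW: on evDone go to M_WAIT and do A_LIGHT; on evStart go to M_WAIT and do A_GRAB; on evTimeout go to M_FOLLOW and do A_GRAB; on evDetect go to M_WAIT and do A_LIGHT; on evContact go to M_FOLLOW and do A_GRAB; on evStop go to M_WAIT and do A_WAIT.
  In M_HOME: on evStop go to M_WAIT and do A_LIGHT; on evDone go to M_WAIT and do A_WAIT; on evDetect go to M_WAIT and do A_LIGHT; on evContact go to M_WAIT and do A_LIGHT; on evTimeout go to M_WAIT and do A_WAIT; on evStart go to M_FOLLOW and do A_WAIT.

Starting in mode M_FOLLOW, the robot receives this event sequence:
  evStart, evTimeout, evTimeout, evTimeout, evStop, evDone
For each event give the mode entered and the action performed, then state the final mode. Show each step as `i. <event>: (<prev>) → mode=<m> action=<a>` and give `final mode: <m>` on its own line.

1. evStart: (M_FOLLOW) → mode=M_WAIT action=A_GRAB
2. evTimeout: (M_WAIT) → mode=M_HOME action=A_LIGHT
3. evTimeout: (M_HOME) → mode=M_WAIT action=A_WAIT
4. evTimeout: (M_WAIT) → mode=M_HOME action=A_LIGHT
5. evStop: (M_HOME) → mode=M_WAIT action=A_LIGHT
6. evDone: (M_WAIT) → mode=M_HOME action=A_WAIT

final mode: M_HOME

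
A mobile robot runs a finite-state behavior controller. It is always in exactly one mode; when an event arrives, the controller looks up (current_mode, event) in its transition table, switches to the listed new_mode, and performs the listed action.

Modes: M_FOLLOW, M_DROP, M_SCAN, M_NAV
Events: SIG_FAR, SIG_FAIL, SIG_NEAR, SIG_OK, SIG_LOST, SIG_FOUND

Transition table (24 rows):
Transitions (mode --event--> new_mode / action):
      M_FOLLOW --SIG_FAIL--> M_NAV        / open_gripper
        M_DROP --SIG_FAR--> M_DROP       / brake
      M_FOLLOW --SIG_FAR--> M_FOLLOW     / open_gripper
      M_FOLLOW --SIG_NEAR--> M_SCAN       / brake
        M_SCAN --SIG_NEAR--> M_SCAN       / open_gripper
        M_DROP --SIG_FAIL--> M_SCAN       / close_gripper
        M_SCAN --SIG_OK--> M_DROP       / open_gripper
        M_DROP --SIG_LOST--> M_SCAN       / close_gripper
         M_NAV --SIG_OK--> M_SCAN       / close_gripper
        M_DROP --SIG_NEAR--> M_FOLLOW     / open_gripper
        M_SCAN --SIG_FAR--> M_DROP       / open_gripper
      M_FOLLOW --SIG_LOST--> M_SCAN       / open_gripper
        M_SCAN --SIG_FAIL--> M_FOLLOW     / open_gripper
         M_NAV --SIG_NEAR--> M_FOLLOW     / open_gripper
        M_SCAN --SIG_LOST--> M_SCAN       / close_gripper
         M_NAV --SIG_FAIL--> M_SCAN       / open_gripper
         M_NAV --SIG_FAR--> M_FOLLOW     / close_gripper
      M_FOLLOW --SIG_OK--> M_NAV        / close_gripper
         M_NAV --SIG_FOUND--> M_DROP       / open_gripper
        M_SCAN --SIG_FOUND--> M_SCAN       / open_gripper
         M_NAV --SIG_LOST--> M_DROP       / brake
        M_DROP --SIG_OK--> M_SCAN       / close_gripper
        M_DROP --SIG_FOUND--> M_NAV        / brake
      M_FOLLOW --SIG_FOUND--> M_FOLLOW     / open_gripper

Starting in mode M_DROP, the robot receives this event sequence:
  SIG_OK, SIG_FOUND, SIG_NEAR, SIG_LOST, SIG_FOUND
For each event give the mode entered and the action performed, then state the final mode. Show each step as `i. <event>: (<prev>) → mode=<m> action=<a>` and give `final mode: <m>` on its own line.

final mode: M_SCAN

1. SIG_OK: (M_DROP) → mode=M_SCAN action=close_gripper
2. SIG_FOUND: (M_SCAN) → mode=M_SCAN action=open_gripper
3. SIG_NEAR: (M_SCAN) → mode=M_SCAN action=open_gripper
4. SIG_LOST: (M_SCAN) → mode=M_SCAN action=close_gripper
5. SIG_FOUND: (M_SCAN) → mode=M_SCAN action=open_gripper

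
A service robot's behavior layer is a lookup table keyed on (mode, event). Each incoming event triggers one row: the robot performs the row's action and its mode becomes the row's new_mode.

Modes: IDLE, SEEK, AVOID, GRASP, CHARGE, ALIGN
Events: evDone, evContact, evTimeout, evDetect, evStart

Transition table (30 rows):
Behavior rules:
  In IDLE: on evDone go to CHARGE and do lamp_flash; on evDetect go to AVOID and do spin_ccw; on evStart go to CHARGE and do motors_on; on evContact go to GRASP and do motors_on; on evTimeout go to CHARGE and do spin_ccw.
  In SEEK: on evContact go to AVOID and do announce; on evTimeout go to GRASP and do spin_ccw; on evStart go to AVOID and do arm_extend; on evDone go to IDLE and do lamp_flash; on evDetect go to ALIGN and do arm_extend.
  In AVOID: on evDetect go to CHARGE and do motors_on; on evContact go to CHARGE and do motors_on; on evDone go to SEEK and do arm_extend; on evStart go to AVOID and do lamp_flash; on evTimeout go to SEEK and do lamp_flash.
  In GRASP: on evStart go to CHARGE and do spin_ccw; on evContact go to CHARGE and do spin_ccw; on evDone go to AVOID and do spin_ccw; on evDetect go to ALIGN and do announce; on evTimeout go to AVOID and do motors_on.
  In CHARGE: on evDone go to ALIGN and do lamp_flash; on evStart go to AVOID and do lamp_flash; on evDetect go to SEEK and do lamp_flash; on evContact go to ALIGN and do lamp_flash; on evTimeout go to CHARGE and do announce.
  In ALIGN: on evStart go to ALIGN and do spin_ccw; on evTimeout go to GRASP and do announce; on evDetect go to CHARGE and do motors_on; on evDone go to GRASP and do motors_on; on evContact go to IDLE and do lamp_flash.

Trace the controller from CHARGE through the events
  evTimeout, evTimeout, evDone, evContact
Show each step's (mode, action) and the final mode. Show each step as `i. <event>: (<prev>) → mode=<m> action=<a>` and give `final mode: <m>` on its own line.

final mode: IDLE

1. evTimeout: (CHARGE) → mode=CHARGE action=announce
2. evTimeout: (CHARGE) → mode=CHARGE action=announce
3. evDone: (CHARGE) → mode=ALIGN action=lamp_flash
4. evContact: (ALIGN) → mode=IDLE action=lamp_flash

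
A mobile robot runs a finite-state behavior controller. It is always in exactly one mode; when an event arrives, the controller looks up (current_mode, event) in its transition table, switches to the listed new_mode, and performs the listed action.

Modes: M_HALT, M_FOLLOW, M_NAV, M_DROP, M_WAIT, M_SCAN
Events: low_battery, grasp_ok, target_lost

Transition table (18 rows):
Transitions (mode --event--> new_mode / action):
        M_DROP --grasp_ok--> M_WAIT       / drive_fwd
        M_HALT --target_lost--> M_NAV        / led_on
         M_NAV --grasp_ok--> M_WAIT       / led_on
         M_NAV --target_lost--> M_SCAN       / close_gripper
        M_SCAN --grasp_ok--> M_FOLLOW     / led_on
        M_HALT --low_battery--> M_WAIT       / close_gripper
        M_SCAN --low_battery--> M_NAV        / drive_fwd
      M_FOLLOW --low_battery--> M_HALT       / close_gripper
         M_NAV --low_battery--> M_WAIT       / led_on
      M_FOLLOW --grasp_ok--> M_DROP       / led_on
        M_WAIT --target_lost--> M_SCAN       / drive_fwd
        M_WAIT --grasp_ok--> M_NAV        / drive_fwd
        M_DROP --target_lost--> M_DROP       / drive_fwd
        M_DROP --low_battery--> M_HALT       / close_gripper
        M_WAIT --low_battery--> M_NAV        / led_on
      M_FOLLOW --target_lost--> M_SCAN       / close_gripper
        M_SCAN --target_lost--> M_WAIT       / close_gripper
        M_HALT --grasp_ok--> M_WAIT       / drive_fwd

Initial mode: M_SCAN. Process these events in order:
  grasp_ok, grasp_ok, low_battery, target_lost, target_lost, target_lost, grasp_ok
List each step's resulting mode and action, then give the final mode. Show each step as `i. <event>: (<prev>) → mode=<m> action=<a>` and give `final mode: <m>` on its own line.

final mode: M_NAV

1. grasp_ok: (M_SCAN) → mode=M_FOLLOW action=led_on
2. grasp_ok: (M_FOLLOW) → mode=M_DROP action=led_on
3. low_battery: (M_DROP) → mode=M_HALT action=close_gripper
4. target_lost: (M_HALT) → mode=M_NAV action=led_on
5. target_lost: (M_NAV) → mode=M_SCAN action=close_gripper
6. target_lost: (M_SCAN) → mode=M_WAIT action=close_gripper
7. grasp_ok: (M_WAIT) → mode=M_NAV action=drive_fwd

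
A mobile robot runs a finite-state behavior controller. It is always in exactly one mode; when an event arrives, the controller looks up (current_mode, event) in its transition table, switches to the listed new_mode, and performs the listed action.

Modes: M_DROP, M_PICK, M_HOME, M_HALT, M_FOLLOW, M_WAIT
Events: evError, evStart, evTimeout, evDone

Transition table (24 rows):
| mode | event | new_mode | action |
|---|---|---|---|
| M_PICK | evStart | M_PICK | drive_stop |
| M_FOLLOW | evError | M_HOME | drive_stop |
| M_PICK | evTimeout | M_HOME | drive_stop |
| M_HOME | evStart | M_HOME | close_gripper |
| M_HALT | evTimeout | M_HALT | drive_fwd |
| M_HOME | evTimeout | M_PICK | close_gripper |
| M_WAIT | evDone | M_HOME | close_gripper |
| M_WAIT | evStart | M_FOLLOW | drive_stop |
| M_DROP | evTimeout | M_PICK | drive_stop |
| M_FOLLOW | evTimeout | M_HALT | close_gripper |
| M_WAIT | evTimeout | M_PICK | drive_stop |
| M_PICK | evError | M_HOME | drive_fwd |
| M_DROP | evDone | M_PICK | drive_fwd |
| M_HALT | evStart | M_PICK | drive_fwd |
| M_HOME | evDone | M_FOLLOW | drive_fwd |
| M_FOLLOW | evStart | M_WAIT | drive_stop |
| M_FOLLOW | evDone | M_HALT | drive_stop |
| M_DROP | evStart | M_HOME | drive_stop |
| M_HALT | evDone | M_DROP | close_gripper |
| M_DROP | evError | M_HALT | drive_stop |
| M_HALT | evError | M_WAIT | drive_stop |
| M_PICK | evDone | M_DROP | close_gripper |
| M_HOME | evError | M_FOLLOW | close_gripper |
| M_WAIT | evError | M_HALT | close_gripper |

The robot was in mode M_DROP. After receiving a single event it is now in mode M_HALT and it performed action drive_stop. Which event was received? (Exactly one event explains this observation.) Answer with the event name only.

try evError: (M_DROP, evError) → (M_HALT, drive_stop)  ← matches
try evStart: (M_DROP, evStart) → (M_HOME, drive_stop)
try evTimeout: (M_DROP, evTimeout) → (M_PICK, drive_stop)
try evDone: (M_DROP, evDone) → (M_PICK, drive_fwd)

evError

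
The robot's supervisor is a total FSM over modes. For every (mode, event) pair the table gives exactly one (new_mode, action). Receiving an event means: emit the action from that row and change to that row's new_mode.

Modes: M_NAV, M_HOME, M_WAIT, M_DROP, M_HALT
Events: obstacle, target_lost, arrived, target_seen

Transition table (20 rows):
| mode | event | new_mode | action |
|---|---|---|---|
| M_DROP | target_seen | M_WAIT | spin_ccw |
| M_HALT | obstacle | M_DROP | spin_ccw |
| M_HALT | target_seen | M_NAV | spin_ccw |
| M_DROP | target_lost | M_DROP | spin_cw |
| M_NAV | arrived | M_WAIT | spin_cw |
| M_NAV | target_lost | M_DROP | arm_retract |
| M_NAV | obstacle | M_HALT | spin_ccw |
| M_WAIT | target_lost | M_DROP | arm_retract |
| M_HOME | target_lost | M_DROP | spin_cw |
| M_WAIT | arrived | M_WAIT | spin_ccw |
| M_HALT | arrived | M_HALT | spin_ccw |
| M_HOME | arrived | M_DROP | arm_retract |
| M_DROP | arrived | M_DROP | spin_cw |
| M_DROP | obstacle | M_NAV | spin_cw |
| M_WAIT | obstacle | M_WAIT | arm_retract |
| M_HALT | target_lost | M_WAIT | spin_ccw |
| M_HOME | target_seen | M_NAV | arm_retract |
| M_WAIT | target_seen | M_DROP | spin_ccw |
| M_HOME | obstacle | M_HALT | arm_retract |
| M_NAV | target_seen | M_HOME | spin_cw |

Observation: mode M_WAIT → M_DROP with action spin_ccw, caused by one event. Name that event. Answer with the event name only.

target_seen

try obstacle: (M_WAIT, obstacle) → (M_WAIT, arm_retract)
try target_lost: (M_WAIT, target_lost) → (M_DROP, arm_retract)
try arrived: (M_WAIT, arrived) → (M_WAIT, spin_ccw)
try target_seen: (M_WAIT, target_seen) → (M_DROP, spin_ccw)  ← matches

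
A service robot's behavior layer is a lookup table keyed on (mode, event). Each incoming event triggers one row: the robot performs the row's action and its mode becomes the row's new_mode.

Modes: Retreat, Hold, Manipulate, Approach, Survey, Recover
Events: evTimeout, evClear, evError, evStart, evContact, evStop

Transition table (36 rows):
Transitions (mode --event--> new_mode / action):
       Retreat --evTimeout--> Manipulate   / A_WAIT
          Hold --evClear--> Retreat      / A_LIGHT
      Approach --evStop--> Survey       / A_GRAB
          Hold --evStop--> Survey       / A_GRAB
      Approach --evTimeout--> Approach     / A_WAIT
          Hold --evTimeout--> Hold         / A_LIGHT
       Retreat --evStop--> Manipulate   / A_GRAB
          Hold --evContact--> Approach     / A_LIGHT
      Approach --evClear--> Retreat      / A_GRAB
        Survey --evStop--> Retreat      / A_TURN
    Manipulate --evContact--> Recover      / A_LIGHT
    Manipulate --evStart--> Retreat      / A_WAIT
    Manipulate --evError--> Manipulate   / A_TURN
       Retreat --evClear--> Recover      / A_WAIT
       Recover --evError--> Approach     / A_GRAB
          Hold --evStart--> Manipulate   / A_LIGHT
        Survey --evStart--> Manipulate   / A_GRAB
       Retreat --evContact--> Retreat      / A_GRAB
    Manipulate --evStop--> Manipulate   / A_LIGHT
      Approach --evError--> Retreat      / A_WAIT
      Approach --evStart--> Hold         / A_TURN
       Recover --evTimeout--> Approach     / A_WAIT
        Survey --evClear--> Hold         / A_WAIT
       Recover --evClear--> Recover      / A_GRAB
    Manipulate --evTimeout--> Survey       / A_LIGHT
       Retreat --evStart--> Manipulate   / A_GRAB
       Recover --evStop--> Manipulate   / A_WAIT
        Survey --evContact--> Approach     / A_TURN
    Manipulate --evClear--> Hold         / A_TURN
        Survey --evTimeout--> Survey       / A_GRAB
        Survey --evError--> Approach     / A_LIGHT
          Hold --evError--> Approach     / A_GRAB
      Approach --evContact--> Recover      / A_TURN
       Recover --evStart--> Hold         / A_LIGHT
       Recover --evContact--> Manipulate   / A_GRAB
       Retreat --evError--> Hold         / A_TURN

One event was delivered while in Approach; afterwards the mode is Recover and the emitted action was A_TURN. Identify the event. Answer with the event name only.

evContact

try evTimeout: (Approach, evTimeout) → (Approach, A_WAIT)
try evClear: (Approach, evClear) → (Retreat, A_GRAB)
try evError: (Approach, evError) → (Retreat, A_WAIT)
try evStart: (Approach, evStart) → (Hold, A_TURN)
try evContact: (Approach, evContact) → (Recover, A_TURN)  ← matches
try evStop: (Approach, evStop) → (Survey, A_GRAB)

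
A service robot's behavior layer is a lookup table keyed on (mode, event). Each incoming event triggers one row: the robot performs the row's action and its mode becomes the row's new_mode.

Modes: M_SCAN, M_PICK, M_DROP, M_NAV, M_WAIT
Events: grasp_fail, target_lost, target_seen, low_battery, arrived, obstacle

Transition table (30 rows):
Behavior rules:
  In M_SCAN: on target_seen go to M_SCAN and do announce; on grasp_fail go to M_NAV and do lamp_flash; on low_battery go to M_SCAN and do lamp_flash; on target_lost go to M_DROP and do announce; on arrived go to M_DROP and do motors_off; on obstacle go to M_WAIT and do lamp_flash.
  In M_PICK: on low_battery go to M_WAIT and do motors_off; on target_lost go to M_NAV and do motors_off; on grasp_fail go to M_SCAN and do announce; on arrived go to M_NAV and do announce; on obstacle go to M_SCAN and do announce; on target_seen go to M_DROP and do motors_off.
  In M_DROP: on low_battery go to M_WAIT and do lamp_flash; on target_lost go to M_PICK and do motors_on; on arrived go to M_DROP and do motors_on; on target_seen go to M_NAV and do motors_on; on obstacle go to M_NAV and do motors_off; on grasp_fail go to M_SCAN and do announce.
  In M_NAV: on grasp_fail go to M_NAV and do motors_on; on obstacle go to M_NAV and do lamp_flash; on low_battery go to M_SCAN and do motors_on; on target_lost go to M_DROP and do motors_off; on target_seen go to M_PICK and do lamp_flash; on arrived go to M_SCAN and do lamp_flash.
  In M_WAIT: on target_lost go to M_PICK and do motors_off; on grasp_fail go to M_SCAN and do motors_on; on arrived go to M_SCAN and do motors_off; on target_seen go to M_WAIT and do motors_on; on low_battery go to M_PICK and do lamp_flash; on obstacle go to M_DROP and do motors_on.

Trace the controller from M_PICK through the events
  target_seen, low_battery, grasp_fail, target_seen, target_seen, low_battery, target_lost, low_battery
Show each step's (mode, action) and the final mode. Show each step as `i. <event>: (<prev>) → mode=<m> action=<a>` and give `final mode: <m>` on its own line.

final mode: M_WAIT

1. target_seen: (M_PICK) → mode=M_DROP action=motors_off
2. low_battery: (M_DROP) → mode=M_WAIT action=lamp_flash
3. grasp_fail: (M_WAIT) → mode=M_SCAN action=motors_on
4. target_seen: (M_SCAN) → mode=M_SCAN action=announce
5. target_seen: (M_SCAN) → mode=M_SCAN action=announce
6. low_battery: (M_SCAN) → mode=M_SCAN action=lamp_flash
7. target_lost: (M_SCAN) → mode=M_DROP action=announce
8. low_battery: (M_DROP) → mode=M_WAIT action=lamp_flash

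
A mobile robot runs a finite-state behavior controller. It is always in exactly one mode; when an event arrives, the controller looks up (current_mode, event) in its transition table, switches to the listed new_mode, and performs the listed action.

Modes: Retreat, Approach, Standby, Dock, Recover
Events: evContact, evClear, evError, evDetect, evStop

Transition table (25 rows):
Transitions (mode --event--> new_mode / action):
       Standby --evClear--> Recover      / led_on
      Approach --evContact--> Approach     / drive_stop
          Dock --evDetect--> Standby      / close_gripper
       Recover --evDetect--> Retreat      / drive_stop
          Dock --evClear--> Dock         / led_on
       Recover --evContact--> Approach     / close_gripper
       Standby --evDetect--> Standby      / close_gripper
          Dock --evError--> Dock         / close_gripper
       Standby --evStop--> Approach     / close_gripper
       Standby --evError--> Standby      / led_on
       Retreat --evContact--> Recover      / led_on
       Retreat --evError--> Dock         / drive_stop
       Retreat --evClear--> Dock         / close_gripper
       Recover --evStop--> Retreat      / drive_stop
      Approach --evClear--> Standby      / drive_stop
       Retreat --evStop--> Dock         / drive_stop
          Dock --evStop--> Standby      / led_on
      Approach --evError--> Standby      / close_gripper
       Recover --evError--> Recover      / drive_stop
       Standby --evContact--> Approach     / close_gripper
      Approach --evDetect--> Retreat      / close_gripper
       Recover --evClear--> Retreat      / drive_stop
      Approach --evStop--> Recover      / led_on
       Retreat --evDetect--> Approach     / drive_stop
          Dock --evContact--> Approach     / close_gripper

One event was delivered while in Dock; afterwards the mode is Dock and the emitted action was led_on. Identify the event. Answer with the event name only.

try evContact: (Dock, evContact) → (Approach, close_gripper)
try evClear: (Dock, evClear) → (Dock, led_on)  ← matches
try evError: (Dock, evError) → (Dock, close_gripper)
try evDetect: (Dock, evDetect) → (Standby, close_gripper)
try evStop: (Dock, evStop) → (Standby, led_on)

evClear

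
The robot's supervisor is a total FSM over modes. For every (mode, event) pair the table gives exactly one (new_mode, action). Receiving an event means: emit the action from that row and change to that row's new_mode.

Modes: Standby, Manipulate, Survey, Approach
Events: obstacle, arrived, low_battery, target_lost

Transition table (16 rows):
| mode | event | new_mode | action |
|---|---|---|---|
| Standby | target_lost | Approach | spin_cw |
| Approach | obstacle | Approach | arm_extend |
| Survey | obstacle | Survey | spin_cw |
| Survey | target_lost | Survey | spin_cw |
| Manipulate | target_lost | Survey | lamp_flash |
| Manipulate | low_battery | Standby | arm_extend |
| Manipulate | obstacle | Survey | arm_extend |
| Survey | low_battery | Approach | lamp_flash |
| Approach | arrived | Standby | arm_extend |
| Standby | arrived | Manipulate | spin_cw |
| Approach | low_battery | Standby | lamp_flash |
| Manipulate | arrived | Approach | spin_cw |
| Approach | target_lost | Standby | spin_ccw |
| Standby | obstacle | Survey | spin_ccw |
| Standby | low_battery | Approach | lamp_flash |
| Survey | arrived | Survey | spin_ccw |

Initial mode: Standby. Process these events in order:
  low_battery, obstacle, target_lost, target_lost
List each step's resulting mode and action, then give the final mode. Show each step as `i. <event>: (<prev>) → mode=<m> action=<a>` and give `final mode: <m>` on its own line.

1. low_battery: (Standby) → mode=Approach action=lamp_flash
2. obstacle: (Approach) → mode=Approach action=arm_extend
3. target_lost: (Approach) → mode=Standby action=spin_ccw
4. target_lost: (Standby) → mode=Approach action=spin_cw

final mode: Approach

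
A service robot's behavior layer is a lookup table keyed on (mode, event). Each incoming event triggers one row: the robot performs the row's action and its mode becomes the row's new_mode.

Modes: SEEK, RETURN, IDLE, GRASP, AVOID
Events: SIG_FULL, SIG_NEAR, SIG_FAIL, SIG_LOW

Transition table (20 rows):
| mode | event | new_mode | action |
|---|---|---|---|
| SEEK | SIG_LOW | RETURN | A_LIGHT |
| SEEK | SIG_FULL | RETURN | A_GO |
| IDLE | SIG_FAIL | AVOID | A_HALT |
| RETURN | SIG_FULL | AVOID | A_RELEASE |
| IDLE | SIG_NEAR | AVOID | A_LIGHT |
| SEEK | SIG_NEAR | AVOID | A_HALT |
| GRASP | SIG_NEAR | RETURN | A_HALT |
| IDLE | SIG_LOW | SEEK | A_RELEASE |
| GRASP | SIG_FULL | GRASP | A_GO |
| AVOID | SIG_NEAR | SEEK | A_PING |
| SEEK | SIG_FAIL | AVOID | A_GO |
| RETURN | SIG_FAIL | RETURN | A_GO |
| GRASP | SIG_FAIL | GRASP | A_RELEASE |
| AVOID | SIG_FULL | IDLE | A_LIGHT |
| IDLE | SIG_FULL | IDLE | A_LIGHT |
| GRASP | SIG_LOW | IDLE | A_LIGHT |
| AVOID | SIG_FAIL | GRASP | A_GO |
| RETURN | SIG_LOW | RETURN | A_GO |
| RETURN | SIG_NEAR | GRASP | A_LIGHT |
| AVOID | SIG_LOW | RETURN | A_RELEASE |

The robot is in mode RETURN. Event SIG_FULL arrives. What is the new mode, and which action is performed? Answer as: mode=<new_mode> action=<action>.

mode=AVOID action=A_RELEASE

current mode = RETURN; filter table to that mode:
  (RETURN, SIG_FULL) → (AVOID, A_RELEASE)  ← event matches
  (RETURN, SIG_FAIL) → (RETURN, A_GO)
  (RETURN, SIG_LOW) → (RETURN, A_GO)
  (RETURN, SIG_NEAR) → (GRASP, A_LIGHT)
event = SIG_FULL selects (AVOID, A_RELEASE)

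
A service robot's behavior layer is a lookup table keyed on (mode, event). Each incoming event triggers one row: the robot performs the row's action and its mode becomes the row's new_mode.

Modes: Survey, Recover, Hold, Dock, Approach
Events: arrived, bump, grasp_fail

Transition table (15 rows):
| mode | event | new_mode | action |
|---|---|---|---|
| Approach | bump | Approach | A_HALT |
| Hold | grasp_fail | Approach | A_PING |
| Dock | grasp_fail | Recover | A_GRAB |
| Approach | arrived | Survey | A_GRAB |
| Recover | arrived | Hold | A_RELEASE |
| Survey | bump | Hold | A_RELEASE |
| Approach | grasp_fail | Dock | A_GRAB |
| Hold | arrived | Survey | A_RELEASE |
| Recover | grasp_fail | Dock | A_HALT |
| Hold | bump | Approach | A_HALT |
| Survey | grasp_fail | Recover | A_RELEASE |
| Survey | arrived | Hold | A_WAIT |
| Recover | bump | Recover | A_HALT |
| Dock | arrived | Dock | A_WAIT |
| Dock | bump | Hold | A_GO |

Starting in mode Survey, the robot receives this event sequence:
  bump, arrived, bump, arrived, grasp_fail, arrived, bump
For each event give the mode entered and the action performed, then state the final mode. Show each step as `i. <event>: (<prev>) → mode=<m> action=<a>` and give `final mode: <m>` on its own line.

final mode: Approach

1. bump: (Survey) → mode=Hold action=A_RELEASE
2. arrived: (Hold) → mode=Survey action=A_RELEASE
3. bump: (Survey) → mode=Hold action=A_RELEASE
4. arrived: (Hold) → mode=Survey action=A_RELEASE
5. grasp_fail: (Survey) → mode=Recover action=A_RELEASE
6. arrived: (Recover) → mode=Hold action=A_RELEASE
7. bump: (Hold) → mode=Approach action=A_HALT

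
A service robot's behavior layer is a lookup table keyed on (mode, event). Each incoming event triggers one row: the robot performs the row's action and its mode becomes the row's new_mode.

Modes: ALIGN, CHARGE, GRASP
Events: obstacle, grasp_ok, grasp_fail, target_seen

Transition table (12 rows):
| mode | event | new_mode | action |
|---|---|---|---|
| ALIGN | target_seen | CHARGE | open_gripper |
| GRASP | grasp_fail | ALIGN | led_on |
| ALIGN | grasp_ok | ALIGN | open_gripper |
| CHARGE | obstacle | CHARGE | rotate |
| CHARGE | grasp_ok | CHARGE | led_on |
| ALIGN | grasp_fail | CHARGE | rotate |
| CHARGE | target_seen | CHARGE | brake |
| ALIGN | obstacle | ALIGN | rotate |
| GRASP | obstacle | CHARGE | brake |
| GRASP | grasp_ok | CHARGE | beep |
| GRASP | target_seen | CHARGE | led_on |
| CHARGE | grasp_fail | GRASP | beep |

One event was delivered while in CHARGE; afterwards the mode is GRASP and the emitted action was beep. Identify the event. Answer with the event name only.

try obstacle: (CHARGE, obstacle) → (CHARGE, rotate)
try grasp_ok: (CHARGE, grasp_ok) → (CHARGE, led_on)
try grasp_fail: (CHARGE, grasp_fail) → (GRASP, beep)  ← matches
try target_seen: (CHARGE, target_seen) → (CHARGE, brake)

grasp_fail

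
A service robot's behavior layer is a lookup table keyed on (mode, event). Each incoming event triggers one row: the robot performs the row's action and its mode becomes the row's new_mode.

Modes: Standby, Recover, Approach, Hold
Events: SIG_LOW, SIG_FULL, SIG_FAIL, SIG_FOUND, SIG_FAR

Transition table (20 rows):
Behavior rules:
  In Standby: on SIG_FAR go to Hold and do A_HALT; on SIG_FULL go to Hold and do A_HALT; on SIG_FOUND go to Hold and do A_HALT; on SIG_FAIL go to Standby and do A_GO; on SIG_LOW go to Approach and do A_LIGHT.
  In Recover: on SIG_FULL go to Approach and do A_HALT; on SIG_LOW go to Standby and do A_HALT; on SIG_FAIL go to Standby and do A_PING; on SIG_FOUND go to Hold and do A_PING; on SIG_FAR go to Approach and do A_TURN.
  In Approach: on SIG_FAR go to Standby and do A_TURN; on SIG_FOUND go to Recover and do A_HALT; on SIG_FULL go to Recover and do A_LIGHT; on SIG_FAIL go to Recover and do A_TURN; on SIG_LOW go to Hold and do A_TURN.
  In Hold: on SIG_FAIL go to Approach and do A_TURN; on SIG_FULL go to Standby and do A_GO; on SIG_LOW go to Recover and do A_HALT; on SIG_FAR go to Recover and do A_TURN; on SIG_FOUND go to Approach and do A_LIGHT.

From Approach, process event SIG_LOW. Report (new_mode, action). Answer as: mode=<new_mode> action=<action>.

mode=Hold action=A_TURN

current mode = Approach; filter table to that mode:
  (Approach, SIG_FAR) → (Standby, A_TURN)
  (Approach, SIG_FOUND) → (Recover, A_HALT)
  (Approach, SIG_FULL) → (Recover, A_LIGHT)
  (Approach, SIG_FAIL) → (Recover, A_TURN)
  (Approach, SIG_LOW) → (Hold, A_TURN)  ← event matches
event = SIG_LOW selects (Hold, A_TURN)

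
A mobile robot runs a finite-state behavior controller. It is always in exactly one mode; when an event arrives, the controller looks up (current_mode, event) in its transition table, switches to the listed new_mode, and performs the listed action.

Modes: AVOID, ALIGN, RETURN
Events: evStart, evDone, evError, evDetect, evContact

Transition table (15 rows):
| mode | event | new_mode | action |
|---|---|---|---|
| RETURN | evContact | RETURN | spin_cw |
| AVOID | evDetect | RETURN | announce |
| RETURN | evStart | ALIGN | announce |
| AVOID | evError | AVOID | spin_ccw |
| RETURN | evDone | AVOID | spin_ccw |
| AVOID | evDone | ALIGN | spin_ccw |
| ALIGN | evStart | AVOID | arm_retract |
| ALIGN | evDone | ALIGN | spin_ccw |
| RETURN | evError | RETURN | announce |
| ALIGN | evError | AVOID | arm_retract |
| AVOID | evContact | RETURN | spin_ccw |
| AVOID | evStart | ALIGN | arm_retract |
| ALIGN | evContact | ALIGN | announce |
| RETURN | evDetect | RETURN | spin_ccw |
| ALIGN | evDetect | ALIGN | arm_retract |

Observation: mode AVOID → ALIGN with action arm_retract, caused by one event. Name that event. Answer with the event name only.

evStart

try evStart: (AVOID, evStart) → (ALIGN, arm_retract)  ← matches
try evDone: (AVOID, evDone) → (ALIGN, spin_ccw)
try evError: (AVOID, evError) → (AVOID, spin_ccw)
try evDetect: (AVOID, evDetect) → (RETURN, announce)
try evContact: (AVOID, evContact) → (RETURN, spin_ccw)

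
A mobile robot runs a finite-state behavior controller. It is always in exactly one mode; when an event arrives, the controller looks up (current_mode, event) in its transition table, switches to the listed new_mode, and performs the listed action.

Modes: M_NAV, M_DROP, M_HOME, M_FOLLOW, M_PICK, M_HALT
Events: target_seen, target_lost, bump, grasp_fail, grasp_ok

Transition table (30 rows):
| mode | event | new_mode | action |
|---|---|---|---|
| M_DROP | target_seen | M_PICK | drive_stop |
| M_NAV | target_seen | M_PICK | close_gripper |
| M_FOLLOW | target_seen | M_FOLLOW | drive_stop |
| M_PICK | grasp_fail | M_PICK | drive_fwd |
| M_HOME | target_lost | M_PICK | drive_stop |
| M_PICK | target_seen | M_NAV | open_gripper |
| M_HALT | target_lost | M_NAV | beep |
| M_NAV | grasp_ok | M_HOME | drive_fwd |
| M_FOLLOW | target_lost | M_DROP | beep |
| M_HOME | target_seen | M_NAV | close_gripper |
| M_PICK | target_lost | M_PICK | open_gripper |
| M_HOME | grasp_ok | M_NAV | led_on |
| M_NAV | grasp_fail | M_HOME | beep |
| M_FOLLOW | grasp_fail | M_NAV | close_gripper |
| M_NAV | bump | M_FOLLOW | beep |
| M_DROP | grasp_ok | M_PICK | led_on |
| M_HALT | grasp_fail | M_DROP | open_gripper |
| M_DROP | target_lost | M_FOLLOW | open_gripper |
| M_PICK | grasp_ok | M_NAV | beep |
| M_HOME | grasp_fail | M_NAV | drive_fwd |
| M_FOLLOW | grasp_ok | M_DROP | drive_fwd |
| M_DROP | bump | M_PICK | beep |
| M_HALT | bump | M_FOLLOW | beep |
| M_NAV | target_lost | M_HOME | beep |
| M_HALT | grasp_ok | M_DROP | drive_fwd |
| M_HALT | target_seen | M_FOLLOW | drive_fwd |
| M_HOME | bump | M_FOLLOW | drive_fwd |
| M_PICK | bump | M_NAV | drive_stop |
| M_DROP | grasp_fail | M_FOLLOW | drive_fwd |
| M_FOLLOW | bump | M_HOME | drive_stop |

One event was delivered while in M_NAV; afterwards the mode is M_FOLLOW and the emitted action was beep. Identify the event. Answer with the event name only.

bump

try target_seen: (M_NAV, target_seen) → (M_PICK, close_gripper)
try target_lost: (M_NAV, target_lost) → (M_HOME, beep)
try bump: (M_NAV, bump) → (M_FOLLOW, beep)  ← matches
try grasp_fail: (M_NAV, grasp_fail) → (M_HOME, beep)
try grasp_ok: (M_NAV, grasp_ok) → (M_HOME, drive_fwd)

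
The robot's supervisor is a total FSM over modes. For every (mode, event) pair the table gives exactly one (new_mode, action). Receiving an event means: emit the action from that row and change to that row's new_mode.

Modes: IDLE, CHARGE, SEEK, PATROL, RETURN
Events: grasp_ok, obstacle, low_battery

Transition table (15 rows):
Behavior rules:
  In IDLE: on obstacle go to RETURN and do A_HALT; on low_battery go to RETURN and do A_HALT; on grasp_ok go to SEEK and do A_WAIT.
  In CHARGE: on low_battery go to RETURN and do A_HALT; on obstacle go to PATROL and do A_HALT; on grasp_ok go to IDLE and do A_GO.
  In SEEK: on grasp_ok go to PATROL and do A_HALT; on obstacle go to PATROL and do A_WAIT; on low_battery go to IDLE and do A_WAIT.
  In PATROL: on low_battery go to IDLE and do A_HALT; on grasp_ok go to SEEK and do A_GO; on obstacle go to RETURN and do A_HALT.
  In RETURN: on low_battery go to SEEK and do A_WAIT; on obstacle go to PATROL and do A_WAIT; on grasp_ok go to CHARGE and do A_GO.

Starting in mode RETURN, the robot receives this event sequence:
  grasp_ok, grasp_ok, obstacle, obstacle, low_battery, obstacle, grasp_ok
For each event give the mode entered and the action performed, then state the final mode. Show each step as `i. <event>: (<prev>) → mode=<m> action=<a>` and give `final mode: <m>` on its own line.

1. grasp_ok: (RETURN) → mode=CHARGE action=A_GO
2. grasp_ok: (CHARGE) → mode=IDLE action=A_GO
3. obstacle: (IDLE) → mode=RETURN action=A_HALT
4. obstacle: (RETURN) → mode=PATROL action=A_WAIT
5. low_battery: (PATROL) → mode=IDLE action=A_HALT
6. obstacle: (IDLE) → mode=RETURN action=A_HALT
7. grasp_ok: (RETURN) → mode=CHARGE action=A_GO

final mode: CHARGE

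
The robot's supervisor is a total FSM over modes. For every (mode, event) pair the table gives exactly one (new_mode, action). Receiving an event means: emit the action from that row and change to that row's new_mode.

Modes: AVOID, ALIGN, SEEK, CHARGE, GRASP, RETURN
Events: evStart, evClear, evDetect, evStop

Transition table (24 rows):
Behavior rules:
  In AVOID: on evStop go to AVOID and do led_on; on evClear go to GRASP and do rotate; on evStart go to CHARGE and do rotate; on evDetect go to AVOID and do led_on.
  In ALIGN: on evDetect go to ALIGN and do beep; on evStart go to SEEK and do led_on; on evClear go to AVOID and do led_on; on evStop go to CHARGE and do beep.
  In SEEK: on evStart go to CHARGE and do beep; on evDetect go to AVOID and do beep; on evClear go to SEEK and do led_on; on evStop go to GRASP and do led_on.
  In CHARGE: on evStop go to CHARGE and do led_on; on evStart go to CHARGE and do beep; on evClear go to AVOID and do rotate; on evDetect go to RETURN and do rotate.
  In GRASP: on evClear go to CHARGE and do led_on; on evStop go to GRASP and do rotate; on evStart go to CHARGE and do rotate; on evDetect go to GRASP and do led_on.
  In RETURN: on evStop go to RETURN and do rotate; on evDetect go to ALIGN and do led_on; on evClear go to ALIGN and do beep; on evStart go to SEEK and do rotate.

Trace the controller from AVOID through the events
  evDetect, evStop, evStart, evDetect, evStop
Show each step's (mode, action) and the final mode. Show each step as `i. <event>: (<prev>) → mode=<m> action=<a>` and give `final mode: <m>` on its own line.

1. evDetect: (AVOID) → mode=AVOID action=led_on
2. evStop: (AVOID) → mode=AVOID action=led_on
3. evStart: (AVOID) → mode=CHARGE action=rotate
4. evDetect: (CHARGE) → mode=RETURN action=rotate
5. evStop: (RETURN) → mode=RETURN action=rotate

final mode: RETURN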